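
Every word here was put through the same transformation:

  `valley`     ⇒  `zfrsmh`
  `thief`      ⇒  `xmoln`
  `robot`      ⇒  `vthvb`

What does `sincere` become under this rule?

wntjmao

In valley: v→z is +4, a→f is +5, l→r is +6, l→s is +7 — the shift increases by 1 each position. Each letter shifts forward by (position + 4), i.e. 4, 5, 6, … — the shift grows by one for each successive letter.
On sincere: s+4=w, i+5=n, n+6=t, c+7=j, e+8=m, r+9=a, e+10=o.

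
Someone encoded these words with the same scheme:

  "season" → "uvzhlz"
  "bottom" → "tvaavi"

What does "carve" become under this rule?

lcyhj

The output letters match the input read backwards, each shifted +7: season reversed is nosaes. Read the word backwards and shift each letter +7.
Applying it to carve: reverse → evrac; then shift: e+7=l, v+7=c, r+7=y, a+7=h, c+7=j.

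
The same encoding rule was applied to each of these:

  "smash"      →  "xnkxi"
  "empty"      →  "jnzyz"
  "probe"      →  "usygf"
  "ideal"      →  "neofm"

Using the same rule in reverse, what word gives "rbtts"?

major

Shifts by position in smash: pos 0: s→x (+5), pos 1: m→n (+1), pos 2: a→k (+10), pos 3: s→x (+5), pos 4: h→i (+1) — repeating every 3. It's a Vigenère-style cipher with numeric key [5,1,10]: position i shifts by key[i mod 3].
Undoing it on rbtts: r−5=m, b−1=a, t−10=j, t−5=o, s−1=r.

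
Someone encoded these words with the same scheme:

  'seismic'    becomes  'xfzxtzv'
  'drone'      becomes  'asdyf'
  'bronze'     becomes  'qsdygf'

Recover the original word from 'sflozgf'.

realize

Treating letters as 0–25, the rule is x ↦ 5x + 11 (mod 26).
Decoding sflozgf: s(18)→21·(18−11)≡17=r; f(5)→21·(5−11)≡4=e; l(11)→21·(11−11)≡0=a; o(14)→21·(14−11)≡11=l; z(25)→21·(25−11)≡8=i; g(6)→21·(6−11)≡25=z; f(5)→21·(5−11)≡4=e (all mod 26).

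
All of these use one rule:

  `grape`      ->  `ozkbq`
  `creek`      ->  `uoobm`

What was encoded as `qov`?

Two steps: reverse the string, then apply a Caesar shift of +10.
Undoing it on qov: shift back: q−10=g, o−10=e, v−10=l → gel; then reverse → leg.

leg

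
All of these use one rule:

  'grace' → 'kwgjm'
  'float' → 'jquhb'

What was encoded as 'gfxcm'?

carve

Each letter shifts forward by (position + 4), i.e. 4, 5, 6, … — the shift grows by one for each successive letter.
Reversing it on gfxcm: g−4=c, f−5=a, x−6=r, c−7=v, m−8=e.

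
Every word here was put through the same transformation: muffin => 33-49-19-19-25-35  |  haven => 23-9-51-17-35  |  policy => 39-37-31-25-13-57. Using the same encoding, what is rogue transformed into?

m(#13)→33 and u(#21)→49: differences scale by 2, so n = 2·pos + 7. Each letter becomes 2×(its alphabet position, a=1..z=26) + 7.
For rogue: r=18→43, o=15→37, g=7→21, u=21→49, e=5→17.

43-37-21-49-17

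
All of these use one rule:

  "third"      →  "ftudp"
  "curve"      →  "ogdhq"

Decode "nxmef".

blast

Compare letters: t→f is +12, h→t is +12, i→u is +12 — a constant shift. It's a constant shift of +12 (ROT12).
Undoing it on nxmef: n−12=b, x−12=l, m−12=a, e−12=s, f−12=t.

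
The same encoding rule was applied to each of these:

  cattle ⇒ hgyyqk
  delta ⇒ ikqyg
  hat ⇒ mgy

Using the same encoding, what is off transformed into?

The shift depends on letter class: consonant c→h is +5, but vowel a→g is +6. Two shifts are in play — +6 for a/e/i/o/u, +5 for every other letter.
For off: o(vowel)+6=u, f(cons)+5=k, f(cons)+5=k.

ukk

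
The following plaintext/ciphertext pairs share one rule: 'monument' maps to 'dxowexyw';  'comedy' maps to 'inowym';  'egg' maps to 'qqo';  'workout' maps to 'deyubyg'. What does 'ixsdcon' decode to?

destiny

Two steps: reverse the string, then apply a Caesar shift of +10.
Undoing it on ixsdcon: shift back: i−10=y, x−10=n, s−10=i, d−10=t, c−10=s, o−10=e, n−10=d → ynitsed; then reverse → destiny.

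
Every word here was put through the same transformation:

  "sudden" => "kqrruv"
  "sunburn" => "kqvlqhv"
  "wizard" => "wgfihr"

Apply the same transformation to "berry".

s(18)→k(10) and u(20)→q(16) fit y≡3x+8 (mod 26); the inverse of 3 mod 26 is 9. This is an affine cipher: with a=0,…,z=25, each position x becomes (3x+8) mod 26.
For berry: b(1)→3·1+8≡11=l; e(4)→3·4+8≡20=u; r(17)→3·17+8≡7=h; r(17)→3·17+8≡7=h; y(24)→3·24+8≡2=c (all mod 26).

luhhc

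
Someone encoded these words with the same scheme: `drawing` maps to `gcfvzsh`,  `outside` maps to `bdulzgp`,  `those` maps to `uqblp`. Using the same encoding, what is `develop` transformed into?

This is an affine cipher: with a=0,…,z=25, each position x becomes (9x+5) mod 26.
For develop: d(3)→9·3+5≡6=g; e(4)→9·4+5≡15=p; v(21)→9·21+5≡12=m; e(4)→9·4+5≡15=p; l(11)→9·11+5≡0=a; o(14)→9·14+5≡1=b; p(15)→9·15+5≡10=k (all mod 26).

gpmpabk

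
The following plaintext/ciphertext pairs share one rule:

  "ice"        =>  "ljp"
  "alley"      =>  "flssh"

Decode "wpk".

Two steps: reverse the string, then apply a Caesar shift of +7.
Decoding wpk: shift back: w−7=p, p−7=i, k−7=d → pid; then reverse → dip.

dip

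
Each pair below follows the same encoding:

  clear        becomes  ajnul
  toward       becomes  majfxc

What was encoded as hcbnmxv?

The output letters match the input read backwards, each shifted +9: clear reversed is raelc. The word is reversed, then every letter is shifted forward by 9.
Decoding hcbnmxv: shift back: h−9=y, c−9=t, b−9=s, n−9=e, m−9=d, x−9=o, v−9=m → ytsedom; then reverse → modesty.

modesty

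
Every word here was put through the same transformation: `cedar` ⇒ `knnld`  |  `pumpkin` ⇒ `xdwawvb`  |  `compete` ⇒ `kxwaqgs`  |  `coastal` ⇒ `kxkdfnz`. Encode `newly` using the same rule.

vngwk

In cedar: c→k is +8, e→n is +9, d→n is +10, a→l is +11 — the shift increases by 1 each position. Each letter shifts forward by (position + 8), i.e. 8, 9, 10, … — the shift grows by one for each successive letter.
Applying it to newly: n+8=v, e+9=n, w+10=g, l+11=w, y+12=k.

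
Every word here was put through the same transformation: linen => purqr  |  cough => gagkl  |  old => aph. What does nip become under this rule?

rut

Vowels shift forward by 12 and consonants shift forward by 4.
For nip: n(cons)+4=r, i(vowel)+12=u, p(cons)+4=t.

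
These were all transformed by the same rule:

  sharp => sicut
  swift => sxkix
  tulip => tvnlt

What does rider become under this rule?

rjfhv

In sharp: s→s is +0, h→i is +1, a→c is +2, r→u is +3 — the shift increases by 1 each position. Each letter shifts forward by its position index (0, 1, 2, …) — the shift grows by one for each successive letter.
Applying it to rider: r+0=r, i+1=j, d+2=f, e+3=h, r+4=v.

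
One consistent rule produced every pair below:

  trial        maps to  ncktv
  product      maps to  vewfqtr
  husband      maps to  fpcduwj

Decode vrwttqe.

corrupt

The word is reversed, then every letter is shifted forward by 2.
Undoing it on vrwttqe: shift back: v−2=t, r−2=p, w−2=u, t−2=r, t−2=r, q−2=o, e−2=c → tpurroc; then reverse → corrupt.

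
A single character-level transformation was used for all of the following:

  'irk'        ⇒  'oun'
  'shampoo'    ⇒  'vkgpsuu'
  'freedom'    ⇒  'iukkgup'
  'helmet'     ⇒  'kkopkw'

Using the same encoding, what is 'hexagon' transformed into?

kkagjuq

Vowels shift forward by 6 and consonants shift forward by 3.
Applying it to hexagon: h(cons)+3=k, e(vowel)+6=k, x(cons)+3=a, a(vowel)+6=g, g(cons)+3=j, o(vowel)+6=u, n(cons)+3=q.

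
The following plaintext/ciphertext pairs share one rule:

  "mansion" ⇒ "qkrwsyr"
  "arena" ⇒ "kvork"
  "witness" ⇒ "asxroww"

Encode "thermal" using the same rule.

xlovqkp

Two shifts are in play — +10 for a/e/i/o/u, +4 for every other letter.
On thermal: t(cons)+4=x, h(cons)+4=l, e(vowel)+10=o, r(cons)+4=v, m(cons)+4=q, a(vowel)+10=k, l(cons)+4=p.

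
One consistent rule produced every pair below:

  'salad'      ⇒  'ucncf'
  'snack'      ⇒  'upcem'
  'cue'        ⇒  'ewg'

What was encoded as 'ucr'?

Compare letters: s→u is +2, a→c is +2, l→n is +2 — a constant shift. Every letter moves 2 places later in the alphabet, wrapping around z→a.
Undoing it on ucr: u−2=s, c−2=a, r−2=p.

sap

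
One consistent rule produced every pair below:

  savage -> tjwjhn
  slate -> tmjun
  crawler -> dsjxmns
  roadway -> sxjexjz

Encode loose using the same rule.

The shift depends on letter class: consonant s→t is +1, but vowel a→j is +9. Two shifts are in play — +9 for a/e/i/o/u, +1 for every other letter.
Applying it to loose: l(cons)+1=m, o(vowel)+9=x, o(vowel)+9=x, s(cons)+1=t, e(vowel)+9=n.

mxxtn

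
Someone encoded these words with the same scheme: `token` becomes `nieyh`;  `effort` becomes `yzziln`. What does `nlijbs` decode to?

Compare letters: t→n is +20, o→i is +20, k→e is +20 — a constant shift. Each letter is shifted forward by 20 in the alphabet (a Caesar shift of +20).
Decoding nlijbs: n−20=t, l−20=r, i−20=o, j−20=p, b−20=h, s−20=y.

trophy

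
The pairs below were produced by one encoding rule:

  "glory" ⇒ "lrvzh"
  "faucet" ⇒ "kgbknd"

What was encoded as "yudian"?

toward

The shift increases by 1 at each position, starting from +5: 5, 6, 7, ….
Decoding yudian: y−5=t, u−6=o, d−7=w, i−8=a, a−9=r, n−10=d.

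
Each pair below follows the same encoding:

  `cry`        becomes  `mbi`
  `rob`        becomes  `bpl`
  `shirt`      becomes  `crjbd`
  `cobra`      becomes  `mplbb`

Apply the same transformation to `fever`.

Vowels shift forward by 1 and consonants shift forward by 10.
On fever: f(cons)+10=p, e(vowel)+1=f, v(cons)+10=f, e(vowel)+1=f, r(cons)+10=b.

pfffb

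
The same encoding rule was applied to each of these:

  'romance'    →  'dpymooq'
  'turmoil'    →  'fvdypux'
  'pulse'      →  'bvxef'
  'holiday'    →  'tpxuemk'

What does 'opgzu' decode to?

Shifts by position in romance: pos 0: r→d (+12), pos 1: o→p (+1), pos 2: m→y (+12), pos 3: a→m (+12), pos 4: n→o (+1), pos 5: c→o (+12) — repeating every 3. The shifts repeat in a cycle of length 3: positions 0,1,… shift by +12, +1, +12, then the pattern repeats.
Decoding opgzu: o−12=c, p−1=o, g−12=u, z−12=n, u−1=t.

count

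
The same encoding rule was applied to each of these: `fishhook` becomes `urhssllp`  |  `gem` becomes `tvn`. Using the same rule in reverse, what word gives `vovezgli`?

Each letter is replaced by its mirror in the alphabet: a↔z, b↔y, c↔x, and so on (the Atbash cipher).
Reversing it on vovezgli: v↔e, o↔l, v↔e, e↔v, z↔a, g↔t, l↔o, i↔r.

elevator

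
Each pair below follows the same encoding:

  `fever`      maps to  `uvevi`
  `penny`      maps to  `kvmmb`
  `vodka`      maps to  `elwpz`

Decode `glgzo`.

Each pair mirrors across the alphabet (f↔u, e↔v, v↔e): positions sum to 25. Each letter is replaced by its mirror in the alphabet: a↔z, b↔y, c↔x, and so on (the Atbash cipher).
Undoing it on glgzo: g↔t, l↔o, g↔t, z↔a, o↔l.

total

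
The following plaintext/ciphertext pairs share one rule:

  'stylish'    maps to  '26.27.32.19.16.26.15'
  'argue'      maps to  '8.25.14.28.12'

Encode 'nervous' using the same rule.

s is letter #19 and maps to 26: an offset of 7. Each letter is replaced by its alphabet position (a=1..z=26) + 7.
On nervous: n=14→21, e=5→12, r=18→25, v=22→29, o=15→22, u=21→28, s=19→26.

21.12.25.29.22.28.26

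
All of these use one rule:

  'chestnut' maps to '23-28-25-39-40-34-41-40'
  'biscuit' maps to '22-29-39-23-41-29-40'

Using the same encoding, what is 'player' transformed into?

c is letter #3 and maps to 23: an offset of 20. The number is (letter's place in the alphabet, a=1) + 20.
Applying it to player: p=16→36, l=12→32, a=1→21, y=25→45, e=5→25, r=18→38.

36-32-21-45-25-38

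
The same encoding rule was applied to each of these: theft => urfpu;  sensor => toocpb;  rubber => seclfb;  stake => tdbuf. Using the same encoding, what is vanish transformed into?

Shifts by position in theft: pos 0: t→u (+1), pos 1: h→r (+10), pos 2: e→f (+1), pos 3: f→p (+10) — repeating every 2. A repeating key of period 2 is used — shifts +1, +10 over and over.
On vanish: v+1=w, a+10=k, n+1=o, i+10=s, s+1=t, h+10=r.

wkostr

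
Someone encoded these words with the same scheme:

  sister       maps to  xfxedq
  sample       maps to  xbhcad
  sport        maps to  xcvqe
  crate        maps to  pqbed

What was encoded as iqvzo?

brown

s(18)→x(23) and i(8)→f(5) fit y≡7x+1 (mod 26); the inverse of 7 mod 26 is 15. This is an affine cipher: with a=0,…,z=25, each position x becomes (7x+1) mod 26.
Decoding iqvzo: i(8)→15·(8−1)≡1=b; q(16)→15·(16−1)≡17=r; v(21)→15·(21−1)≡14=o; z(25)→15·(25−1)≡22=w; o(14)→15·(14−1)≡13=n (all mod 26).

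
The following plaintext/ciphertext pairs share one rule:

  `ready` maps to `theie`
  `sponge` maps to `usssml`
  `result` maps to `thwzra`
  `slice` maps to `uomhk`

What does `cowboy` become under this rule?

eraguf

In ready: r→t is +2, e→h is +3, a→e is +4, d→i is +5 — the shift increases by 1 each position. Letter i (0-indexed) is shifted by i+2, so successive shifts are 2, 3, 4, ….
Applying it to cowboy: c+2=e, o+3=r, w+4=a, b+5=g, o+6=u, y+7=f.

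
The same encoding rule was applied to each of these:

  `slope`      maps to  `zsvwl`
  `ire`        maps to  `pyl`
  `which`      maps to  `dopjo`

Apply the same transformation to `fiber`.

mpily

This is a Caesar cipher with shift 7.
For fiber: f+7=m, i+7=p, b+7=i, e+7=l, r+7=y.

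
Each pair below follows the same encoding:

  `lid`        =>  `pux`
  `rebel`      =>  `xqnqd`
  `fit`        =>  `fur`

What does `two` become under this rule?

aif

The word is reversed, then every letter is shifted forward by 12.
On two: reverse → owt; then shift: o+12=a, w+12=i, t+12=f.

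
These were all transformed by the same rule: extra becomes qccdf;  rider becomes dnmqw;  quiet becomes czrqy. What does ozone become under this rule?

aexzj

It's a Vigenère-style cipher with numeric key [12,5,9]: position i shifts by key[i mod 3].
Applying it to ozone: o+12=a, z+5=e, o+9=x, n+12=z, e+5=j.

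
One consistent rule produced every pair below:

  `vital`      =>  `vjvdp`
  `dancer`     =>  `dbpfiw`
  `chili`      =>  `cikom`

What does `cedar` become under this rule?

cffdv

In vital: v→v is +0, i→j is +1, t→v is +2, a→d is +3 — the shift increases by 1 each position. Letter i (0-indexed) is shifted by i+0, so successive shifts are 0, 1, 2, ….
On cedar: c+0=c, e+1=f, d+2=f, a+3=d, r+4=v.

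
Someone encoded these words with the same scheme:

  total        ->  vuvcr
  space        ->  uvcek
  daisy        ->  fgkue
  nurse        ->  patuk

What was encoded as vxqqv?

troop

It's a Vigenère-style cipher with numeric key [2,6,2]: position i shifts by key[i mod 3].
Decoding vxqqv: v−2=t, x−6=r, q−2=o, q−2=o, v−6=p.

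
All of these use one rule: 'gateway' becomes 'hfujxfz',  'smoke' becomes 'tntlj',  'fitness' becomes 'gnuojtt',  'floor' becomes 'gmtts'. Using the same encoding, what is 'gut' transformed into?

The shift depends on letter class: consonant g→h is +1, but vowel a→f is +5. Vowels shift forward by 5 and consonants shift forward by 1.
For gut: g(cons)+1=h, u(vowel)+5=z, t(cons)+1=u.

hzu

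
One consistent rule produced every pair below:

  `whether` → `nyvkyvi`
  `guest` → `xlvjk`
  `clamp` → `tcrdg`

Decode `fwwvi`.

Each letter is shifted forward by 17 in the alphabet (a Caesar shift of +17).
Decoding fwwvi: f−17=o, w−17=f, w−17=f, v−17=e, i−17=r.

offer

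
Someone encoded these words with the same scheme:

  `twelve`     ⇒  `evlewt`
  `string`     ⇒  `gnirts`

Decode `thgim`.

might

It's just the letters in reverse order.
Undoing it on thgim: then reverse → might.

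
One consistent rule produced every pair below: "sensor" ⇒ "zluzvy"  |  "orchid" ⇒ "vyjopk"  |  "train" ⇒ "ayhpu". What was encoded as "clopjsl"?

This is a Caesar cipher with shift 7.
Decoding clopjsl: c−7=v, l−7=e, o−7=h, p−7=i, j−7=c, s−7=l, l−7=e.

vehicle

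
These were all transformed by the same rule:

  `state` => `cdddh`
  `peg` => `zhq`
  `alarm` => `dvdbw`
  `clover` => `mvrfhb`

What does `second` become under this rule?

The shift depends on letter class: consonant s→c is +10, but vowel a→d is +3. The rule splits by letter class: vowels +3, consonants +10.
Applying it to second: s(cons)+10=c, e(vowel)+3=h, c(cons)+10=m, o(vowel)+3=r, n(cons)+10=x, d(cons)+10=n.

chmrxn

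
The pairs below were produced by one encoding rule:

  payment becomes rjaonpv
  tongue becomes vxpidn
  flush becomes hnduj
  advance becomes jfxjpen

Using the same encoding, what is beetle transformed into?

dnnvnn

The shift depends on letter class: consonant p→r is +2, but vowel a→j is +9. The rule splits by letter class: vowels +9, consonants +2.
Applying it to beetle: b(cons)+2=d, e(vowel)+9=n, e(vowel)+9=n, t(cons)+2=v, l(cons)+2=n, e(vowel)+9=n.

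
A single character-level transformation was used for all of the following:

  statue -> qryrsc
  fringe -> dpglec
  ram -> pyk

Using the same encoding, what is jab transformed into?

This is a Caesar cipher with shift 24.
For jab: j+24=h, a+24=y, b+24=z.

hyz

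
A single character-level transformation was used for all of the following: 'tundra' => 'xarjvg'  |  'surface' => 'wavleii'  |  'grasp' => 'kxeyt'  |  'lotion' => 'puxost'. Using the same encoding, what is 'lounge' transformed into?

puytkk

Shifts by position in tundra: pos 0: t→x (+4), pos 1: u→a (+6), pos 2: n→r (+4), pos 3: d→j (+6) — repeating every 2. The shifts repeat in a cycle of length 2: positions 0,1,… shift by +4, +6, then the pattern repeats.
For lounge: l+4=p, o+6=u, u+4=y, n+6=t, g+4=k, e+6=k.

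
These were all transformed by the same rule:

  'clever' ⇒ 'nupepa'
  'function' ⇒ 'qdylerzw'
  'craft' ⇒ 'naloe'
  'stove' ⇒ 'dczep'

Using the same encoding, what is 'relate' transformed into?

Shifts by position in clever: pos 0: c→n (+11), pos 1: l→u (+9), pos 2: e→p (+11), pos 3: v→e (+9) — repeating every 2. It's a Vigenère-style cipher with numeric key [11,9]: position i shifts by key[i mod 2].
For relate: r+11=c, e+9=n, l+11=w, a+9=j, t+11=e, e+9=n.

cnwjen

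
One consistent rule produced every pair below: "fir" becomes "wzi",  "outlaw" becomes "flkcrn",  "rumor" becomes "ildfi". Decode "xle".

Compare letters: f→w is +17, i→z is +17, r→i is +17 — a constant shift. Each letter is shifted forward by 17 in the alphabet (a Caesar shift of +17).
Decoding xle: x−17=g, l−17=u, e−17=n.

gun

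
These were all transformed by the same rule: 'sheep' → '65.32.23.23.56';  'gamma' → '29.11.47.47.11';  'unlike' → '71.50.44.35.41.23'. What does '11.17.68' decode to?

s(#19)→65 and h(#8)→32: differences scale by 3, so n = 3·pos + 8. With a=1..z=26, the number is 3·pos + 8.
Reversing it on 11.17.68: 11→(11−8)÷3=1=a, 17→(17−8)÷3=3=c, 68→(68−8)÷3=20=t.

act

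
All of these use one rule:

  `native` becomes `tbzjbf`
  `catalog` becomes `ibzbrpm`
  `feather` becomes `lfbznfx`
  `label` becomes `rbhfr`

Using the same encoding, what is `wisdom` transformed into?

The rule splits by letter class: vowels +1, consonants +6.
For wisdom: w(cons)+6=c, i(vowel)+1=j, s(cons)+6=y, d(cons)+6=j, o(vowel)+1=p, m(cons)+6=s.

cjyjps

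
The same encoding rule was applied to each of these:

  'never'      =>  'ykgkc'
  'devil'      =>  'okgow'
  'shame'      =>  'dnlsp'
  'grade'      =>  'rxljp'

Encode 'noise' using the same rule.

Shifts by position in never: pos 0: n→y (+11), pos 1: e→k (+6), pos 2: v→g (+11), pos 3: e→k (+6) — repeating every 2. It's a Vigenère-style cipher with numeric key [11,6]: position i shifts by key[i mod 2].
Applying it to noise: n+11=y, o+6=u, i+11=t, s+6=y, e+11=p.

yutyp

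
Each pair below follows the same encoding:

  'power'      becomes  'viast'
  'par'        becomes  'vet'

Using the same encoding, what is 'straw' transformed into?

The output letters match the input read backwards, each shifted +4: power reversed is rewop. Read the word backwards and shift each letter +4.
Applying it to straw: reverse → warts; then shift: w+4=a, a+4=e, r+4=v, t+4=x, s+4=w.

aevxw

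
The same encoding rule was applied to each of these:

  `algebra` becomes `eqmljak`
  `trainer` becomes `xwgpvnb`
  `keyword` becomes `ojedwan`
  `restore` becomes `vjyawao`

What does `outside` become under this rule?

szzzqmo

The shift increases by 1 at each position, starting from +4: 4, 5, 6, ….
Applying it to outside: o+4=s, u+5=z, t+6=z, s+7=z, i+8=q, d+9=m, e+10=o.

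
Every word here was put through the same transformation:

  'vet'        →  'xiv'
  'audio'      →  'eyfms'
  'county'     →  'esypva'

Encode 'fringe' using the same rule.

htmpii

Two shifts are in play — +4 for a/e/i/o/u, +2 for every other letter.
Applying it to fringe: f(cons)+2=h, r(cons)+2=t, i(vowel)+4=m, n(cons)+2=p, g(cons)+2=i, e(vowel)+4=i.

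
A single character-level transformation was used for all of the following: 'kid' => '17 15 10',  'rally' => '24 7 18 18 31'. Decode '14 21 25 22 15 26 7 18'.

Each letter is replaced by its alphabet position (a=1..z=26) + 6.
Undoing it on 14 21 25 22 15 26 7 18: 14→(14−6)÷1=8=h, 21→(21−6)÷1=15=o, 25→(25−6)÷1=19=s, 22→(22−6)÷1=16=p, 15→(15−6)÷1=9=i, 26→(26−6)÷1=20=t, 7→(7−6)÷1=1=a, 18→(18−6)÷1=12=l.

hospital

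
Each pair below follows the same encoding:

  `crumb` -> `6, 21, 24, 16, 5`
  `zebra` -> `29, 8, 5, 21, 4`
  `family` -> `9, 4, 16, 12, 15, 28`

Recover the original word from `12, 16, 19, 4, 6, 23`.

c is letter #3 and maps to 6: an offset of 3. Letters become their 1-based position plus 3 (so a→4, b→5, …).
Reversing it on 12, 16, 19, 4, 6, 23: 12→(12−3)÷1=9=i, 16→(16−3)÷1=13=m, 19→(19−3)÷1=16=p, 4→(4−3)÷1=1=a, 6→(6−3)÷1=3=c, 23→(23−3)÷1=20=t.

impact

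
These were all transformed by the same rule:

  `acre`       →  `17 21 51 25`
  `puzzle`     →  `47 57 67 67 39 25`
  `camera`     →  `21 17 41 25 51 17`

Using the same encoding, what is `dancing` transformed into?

23 17 43 21 33 43 29

a(#1)→17 and c(#3)→21: differences scale by 2, so n = 2·pos + 15. With a=1..z=26, the number is 2·pos + 15.
Applying it to dancing: d=4→23, a=1→17, n=14→43, c=3→21, i=9→33, n=14→43, g=7→29.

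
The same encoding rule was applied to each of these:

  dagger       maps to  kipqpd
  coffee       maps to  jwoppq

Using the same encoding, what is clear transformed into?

In dagger: d→k is +7, a→i is +8, g→p is +9, g→q is +10 — the shift increases by 1 each position. The shift increases by 1 at each position, starting from +7: 7, 8, 9, ….
On clear: c+7=j, l+8=t, e+9=n, a+10=k, r+11=c.

jtnkc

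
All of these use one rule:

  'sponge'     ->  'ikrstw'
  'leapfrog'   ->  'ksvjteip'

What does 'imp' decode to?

Two steps: reverse the string, then apply a Caesar shift of +4.
Decoding imp: shift back: i−4=e, m−4=i, p−4=l → eil; then reverse → lie.

lie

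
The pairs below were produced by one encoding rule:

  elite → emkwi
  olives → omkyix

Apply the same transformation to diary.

djcuc

In elite: e→e is +0, l→m is +1, i→k is +2, t→w is +3 — the shift increases by 1 each position. Each letter shifts forward by its position index (0, 1, 2, …) — the shift grows by one for each successive letter.
For diary: d+0=d, i+1=j, a+2=c, r+3=u, y+4=c.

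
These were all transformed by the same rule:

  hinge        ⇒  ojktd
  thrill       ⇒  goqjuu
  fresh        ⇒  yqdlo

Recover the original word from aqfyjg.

h(7)→o(14) and i(8)→j(9) fit y≡21x+23 (mod 26); the inverse of 21 mod 26 is 5. Treating letters as 0–25, the rule is x ↦ 21x + 23 (mod 26).
Undoing it on aqfyjg: a(0)→5·(0−23)≡15=p; q(16)→5·(16−23)≡17=r; f(5)→5·(5−23)≡14=o; y(24)→5·(24−23)≡5=f; j(9)→5·(9−23)≡8=i; g(6)→5·(6−23)≡19=t (all mod 26).

profit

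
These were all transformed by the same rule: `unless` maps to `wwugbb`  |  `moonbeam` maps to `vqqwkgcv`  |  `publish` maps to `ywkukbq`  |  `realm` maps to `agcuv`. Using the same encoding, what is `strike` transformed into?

bcaktg

The shift depends on letter class: consonant n→w is +9, but vowel u→w is +2. Vowels shift forward by 2 and consonants shift forward by 9.
On strike: s(cons)+9=b, t(cons)+9=c, r(cons)+9=a, i(vowel)+2=k, k(cons)+9=t, e(vowel)+2=g.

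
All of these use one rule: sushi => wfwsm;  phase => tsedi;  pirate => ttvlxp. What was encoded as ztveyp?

Shifts by position in sushi: pos 0: s→w (+4), pos 1: u→f (+11), pos 2: s→w (+4), pos 3: h→s (+11) — repeating every 2. A repeating key of period 2 is used — shifts +4, +11 over and over.
Decoding ztveyp: z−4=v, t−11=i, v−4=r, e−11=t, y−4=u, p−11=e.

virtue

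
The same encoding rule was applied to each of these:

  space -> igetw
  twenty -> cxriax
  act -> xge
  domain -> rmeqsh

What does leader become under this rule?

viheip

The output letters match the input read backwards, each shifted +4: space reversed is ecaps. Read the word backwards and shift each letter +4.
On leader: reverse → redael; then shift: r+4=v, e+4=i, d+4=h, a+4=e, e+4=i, l+4=p.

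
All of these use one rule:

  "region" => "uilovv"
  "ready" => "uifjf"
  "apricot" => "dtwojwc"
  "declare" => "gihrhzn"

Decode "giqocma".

deliver

In region: r→u is +3, e→i is +4, g→l is +5, i→o is +6 — the shift increases by 1 each position. Each letter shifts forward by (position + 3), i.e. 3, 4, 5, … — the shift grows by one for each successive letter.
Undoing it on giqocma: g−3=d, i−4=e, q−5=l, o−6=i, c−7=v, m−8=e, a−9=r.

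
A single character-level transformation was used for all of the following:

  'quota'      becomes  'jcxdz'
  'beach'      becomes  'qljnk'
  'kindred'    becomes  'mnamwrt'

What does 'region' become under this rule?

The output letters match the input read backwards, each shifted +9: quota reversed is atouq. The word is reversed, then every letter is shifted forward by 9.
For region: reverse → noiger; then shift: n+9=w, o+9=x, i+9=r, g+9=p, e+9=n, r+9=a.

wxrpna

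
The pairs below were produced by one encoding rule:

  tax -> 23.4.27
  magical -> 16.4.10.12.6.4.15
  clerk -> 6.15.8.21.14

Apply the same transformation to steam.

22.23.8.4.16

t is letter #20 and maps to 23: an offset of 3. Letters become their 1-based position plus 3 (so a→4, b→5, …).
For steam: s=19→22, t=20→23, e=5→8, a=1→4, m=13→16.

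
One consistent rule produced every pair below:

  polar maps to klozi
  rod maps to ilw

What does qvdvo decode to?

jewel

Each pair mirrors across the alphabet (p↔k, o↔l, l↔o): positions sum to 25. Letters are reflected about the middle of the alphabet (position → 25−position): Atbash.
Undoing it on qvdvo: q↔j, v↔e, d↔w, v↔e, o↔l.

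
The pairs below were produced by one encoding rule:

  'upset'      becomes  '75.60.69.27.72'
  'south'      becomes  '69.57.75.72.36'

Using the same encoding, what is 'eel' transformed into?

The formula is n = 3×(alphabet index, a=1) + 12.
Applying it to eel: e=5→27, e=5→27, l=12→48.

27.27.48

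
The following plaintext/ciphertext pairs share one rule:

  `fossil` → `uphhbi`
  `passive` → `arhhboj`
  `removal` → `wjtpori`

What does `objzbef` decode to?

This is an affine cipher: with a=0,…,z=25, each position x becomes (11x+17) mod 26.
Reversing it on objzbef: o(14)→19·(14−17)≡21=v; b(1)→19·(1−17)≡8=i; j(9)→19·(9−17)≡4=e; z(25)→19·(25−17)≡22=w; b(1)→19·(1−17)≡8=i; e(4)→19·(4−17)≡13=n; f(5)→19·(5−17)≡6=g (all mod 26).

viewing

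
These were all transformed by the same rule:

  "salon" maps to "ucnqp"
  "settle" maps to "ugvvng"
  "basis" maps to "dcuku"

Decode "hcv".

Compare letters: s→u is +2, a→c is +2, l→n is +2 — a constant shift. It's a constant shift of +2 (ROT2).
Undoing it on hcv: h−2=f, c−2=a, v−2=t.

fat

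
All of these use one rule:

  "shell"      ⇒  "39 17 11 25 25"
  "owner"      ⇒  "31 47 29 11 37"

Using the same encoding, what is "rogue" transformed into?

37 31 15 43 11

s(#19)→39 and h(#8)→17: differences scale by 2, so n = 2·pos + 1. With a=1..z=26, the number is 2·pos + 1.
Applying it to rogue: r=18→37, o=15→31, g=7→15, u=21→43, e=5→11.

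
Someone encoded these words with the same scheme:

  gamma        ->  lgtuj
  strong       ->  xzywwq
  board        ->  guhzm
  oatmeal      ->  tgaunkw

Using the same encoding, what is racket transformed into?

In gamma: g→l is +5, a→g is +6, m→t is +7, m→u is +8 — the shift increases by 1 each position. Each letter shifts forward by (position + 5), i.e. 5, 6, 7, … — the shift grows by one for each successive letter.
Applying it to racket: r+5=w, a+6=g, c+7=j, k+8=s, e+9=n, t+10=d.

wgjsnd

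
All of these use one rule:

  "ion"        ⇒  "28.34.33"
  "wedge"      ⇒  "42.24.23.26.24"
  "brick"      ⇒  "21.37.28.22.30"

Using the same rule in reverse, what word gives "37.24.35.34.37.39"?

report

The number is (letter's place in the alphabet, a=1) + 19.
Decoding 37.24.35.34.37.39: 37→(37−19)÷1=18=r, 24→(24−19)÷1=5=e, 35→(35−19)÷1=16=p, 34→(34−19)÷1=15=o, 37→(37−19)÷1=18=r, 39→(39−19)÷1=20=t.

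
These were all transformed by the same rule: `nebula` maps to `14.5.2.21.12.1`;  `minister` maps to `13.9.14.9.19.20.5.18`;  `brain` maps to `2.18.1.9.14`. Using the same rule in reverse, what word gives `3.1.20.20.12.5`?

n is letter #14 and maps to 14: an offset of 0. Each letter is replaced by its alphabet position (a=1, b=2, …, z=26).
Decoding 3.1.20.20.12.5: 3=c, 1=a, 20=t, 20=t, 12=l, 5=e.

cattle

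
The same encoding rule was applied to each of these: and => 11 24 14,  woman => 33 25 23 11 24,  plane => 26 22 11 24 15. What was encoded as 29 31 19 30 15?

suite

Each letter is replaced by its alphabet position (a=1..z=26) + 10.
Decoding 29 31 19 30 15: 29→(29−10)÷1=19=s, 31→(31−10)÷1=21=u, 19→(19−10)÷1=9=i, 30→(30−10)÷1=20=t, 15→(15−10)÷1=5=e.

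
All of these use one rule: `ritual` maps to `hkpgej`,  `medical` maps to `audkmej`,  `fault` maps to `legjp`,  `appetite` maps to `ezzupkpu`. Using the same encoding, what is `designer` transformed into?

duykcruh

This is an affine cipher: with a=0,…,z=25, each position x becomes (17x+4) mod 26.
On designer: d(3)→17·3+4≡3=d; e(4)→17·4+4≡20=u; s(18)→17·18+4≡24=y; i(8)→17·8+4≡10=k; g(6)→17·6+4≡2=c; n(13)→17·13+4≡17=r; e(4)→17·4+4≡20=u; r(17)→17·17+4≡7=h (all mod 26).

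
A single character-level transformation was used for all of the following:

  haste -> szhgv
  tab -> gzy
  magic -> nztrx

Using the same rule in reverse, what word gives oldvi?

lower

Each pair mirrors across the alphabet (h↔s, a↔z, s↔h): positions sum to 25. Each letter is replaced by its mirror in the alphabet: a↔z, b↔y, c↔x, and so on (the Atbash cipher).
Undoing it on oldvi: o↔l, l↔o, d↔w, v↔e, i↔r.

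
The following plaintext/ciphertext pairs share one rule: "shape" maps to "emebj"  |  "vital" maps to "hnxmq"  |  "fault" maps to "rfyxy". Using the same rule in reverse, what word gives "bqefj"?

Shifts by position in shape: pos 0: s→e (+12), pos 1: h→m (+5), pos 2: a→e (+4), pos 3: p→b (+12), pos 4: e→j (+5) — repeating every 3. It's a Vigenère-style cipher with numeric key [12,5,4]: position i shifts by key[i mod 3].
Undoing it on bqefj: b−12=p, q−5=l, e−4=a, f−12=t, j−5=e.

plate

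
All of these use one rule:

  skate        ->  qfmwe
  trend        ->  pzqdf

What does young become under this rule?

The output letters match the input read backwards, each shifted +12: skate reversed is etaks. Read the word backwards and shift each letter +12.
For young: reverse → gnuoy; then shift: g+12=s, n+12=z, u+12=g, o+12=a, y+12=k.

szgak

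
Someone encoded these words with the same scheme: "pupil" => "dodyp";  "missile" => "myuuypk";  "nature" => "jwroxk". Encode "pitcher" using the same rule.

p(15)→d(3) and u(20)→o(14) fit y≡23x+22 (mod 26); the inverse of 23 mod 26 is 17. Each letter's alphabet position (a=0..z=25) is mapped through 23·x+22 mod 26 — an affine cipher.
For pitcher: p(15)→23·15+22≡3=d; i(8)→23·8+22≡24=y; t(19)→23·19+22≡17=r; c(2)→23·2+22≡16=q; h(7)→23·7+22≡1=b; e(4)→23·4+22≡10=k; r(17)→23·17+22≡23=x (all mod 26).

dyrqbkx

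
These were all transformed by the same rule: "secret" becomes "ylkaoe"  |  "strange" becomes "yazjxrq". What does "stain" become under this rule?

In secret: s→y is +6, e→l is +7, c→k is +8, r→a is +9 — the shift increases by 1 each position. The shift increases by 1 at each position, starting from +6: 6, 7, 8, ….
For stain: s+6=y, t+7=a, a+8=i, i+9=r, n+10=x.

yairx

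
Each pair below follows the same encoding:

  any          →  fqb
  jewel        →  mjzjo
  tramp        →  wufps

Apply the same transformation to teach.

The rule splits by letter class: vowels +5, consonants +3.
On teach: t(cons)+3=w, e(vowel)+5=j, a(vowel)+5=f, c(cons)+3=f, h(cons)+3=k.

wjffk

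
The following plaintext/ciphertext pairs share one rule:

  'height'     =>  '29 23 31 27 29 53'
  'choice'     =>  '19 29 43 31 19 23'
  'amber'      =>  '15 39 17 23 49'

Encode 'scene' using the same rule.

h(#8)→29 and e(#5)→23: differences scale by 2, so n = 2·pos + 13. The formula is n = 2×(alphabet index, a=1) + 13.
On scene: s=19→51, c=3→19, e=5→23, n=14→41, e=5→23.

51 19 23 41 23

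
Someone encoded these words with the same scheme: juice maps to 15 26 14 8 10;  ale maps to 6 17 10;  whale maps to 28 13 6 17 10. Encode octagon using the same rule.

20 8 25 6 12 20 19

The number is (letter's place in the alphabet, a=1) + 5.
Applying it to octagon: o=15→20, c=3→8, t=20→25, a=1→6, g=7→12, o=15→20, n=14→19.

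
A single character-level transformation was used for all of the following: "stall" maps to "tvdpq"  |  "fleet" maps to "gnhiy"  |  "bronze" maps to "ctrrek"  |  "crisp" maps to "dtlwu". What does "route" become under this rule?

In stall: s→t is +1, t→v is +2, a→d is +3, l→p is +4 — the shift increases by 1 each position. Letter i (0-indexed) is shifted by i+1, so successive shifts are 1, 2, 3, ….
Applying it to route: r+1=s, o+2=q, u+3=x, t+4=x, e+5=j.

sqxxj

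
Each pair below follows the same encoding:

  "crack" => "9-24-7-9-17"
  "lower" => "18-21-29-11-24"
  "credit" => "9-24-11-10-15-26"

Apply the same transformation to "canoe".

c is letter #3 and maps to 9: an offset of 6. The number is (letter's place in the alphabet, a=1) + 6.
On canoe: c=3→9, a=1→7, n=14→20, o=15→21, e=5→11.

9-7-20-21-11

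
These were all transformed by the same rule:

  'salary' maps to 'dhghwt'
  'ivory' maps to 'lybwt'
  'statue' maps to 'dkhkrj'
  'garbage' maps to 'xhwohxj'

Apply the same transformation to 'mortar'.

nbwkhw

This is an affine cipher: with a=0,…,z=25, each position x becomes (7x+7) mod 26.
Applying it to mortar: m(12)→7·12+7≡13=n; o(14)→7·14+7≡1=b; r(17)→7·17+7≡22=w; t(19)→7·19+7≡10=k; a(0)→7·0+7≡7=h; r(17)→7·17+7≡22=w (all mod 26).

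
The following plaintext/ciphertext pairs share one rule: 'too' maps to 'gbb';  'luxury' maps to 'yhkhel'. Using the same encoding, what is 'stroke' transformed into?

Compare letters: t→g is +13, o→b is +13, o→b is +13 — a constant shift. It's a constant shift of +13 (ROT13).
Applying it to stroke: s+13=f, t+13=g, r+13=e, o+13=b, k+13=x, e+13=r.

fgebxr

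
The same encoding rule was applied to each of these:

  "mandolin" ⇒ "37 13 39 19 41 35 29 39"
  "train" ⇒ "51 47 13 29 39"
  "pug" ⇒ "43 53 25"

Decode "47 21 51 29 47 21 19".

Each letter becomes 2×(its alphabet position, a=1..z=26) + 11.
Decoding 47 21 51 29 47 21 19: 47→(47−11)÷2=18=r, 21→(21−11)÷2=5=e, 51→(51−11)÷2=20=t, 29→(29−11)÷2=9=i, 47→(47−11)÷2=18=r, 21→(21−11)÷2=5=e, 19→(19−11)÷2=4=d.

retired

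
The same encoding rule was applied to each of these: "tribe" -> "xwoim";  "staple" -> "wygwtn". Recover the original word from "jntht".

final

In tribe: t→x is +4, r→w is +5, i→o is +6, b→i is +7 — the shift increases by 1 each position. Each letter shifts forward by (position + 4), i.e. 4, 5, 6, … — the shift grows by one for each successive letter.
Decoding jntht: j−4=f, n−5=i, t−6=n, h−7=a, t−8=l.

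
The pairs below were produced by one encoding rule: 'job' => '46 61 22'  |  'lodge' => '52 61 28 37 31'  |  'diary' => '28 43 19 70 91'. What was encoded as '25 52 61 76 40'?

j(#10)→46 and o(#15)→61: differences scale by 3, so n = 3·pos + 16. Each letter becomes 3×(its alphabet position, a=1..z=26) + 16.
Undoing it on 25 52 61 76 40: 25→(25−16)÷3=3=c, 52→(52−16)÷3=12=l, 61→(61−16)÷3=15=o, 76→(76−16)÷3=20=t, 40→(40−16)÷3=8=h.

cloth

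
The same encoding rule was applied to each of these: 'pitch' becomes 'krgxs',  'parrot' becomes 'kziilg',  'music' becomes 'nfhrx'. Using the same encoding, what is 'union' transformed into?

Each pair mirrors across the alphabet (p↔k, i↔r, t↔g): positions sum to 25. Each letter is replaced by its mirror in the alphabet: a↔z, b↔y, c↔x, and so on (the Atbash cipher).
On union: u↔f, n↔m, i↔r, o↔l, n↔m.

fmrlm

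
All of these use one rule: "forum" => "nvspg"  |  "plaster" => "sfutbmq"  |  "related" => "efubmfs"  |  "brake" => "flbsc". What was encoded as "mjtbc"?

The output letters match the input read backwards, each shifted +1: forum reversed is murof. The word is reversed, then every letter is shifted forward by 1.
Decoding mjtbc: shift back: m−1=l, j−1=i, t−1=s, b−1=a, c−1=b → lisab; then reverse → basil.

basil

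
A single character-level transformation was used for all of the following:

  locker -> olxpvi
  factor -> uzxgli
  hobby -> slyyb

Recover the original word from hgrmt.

sting

Each pair mirrors across the alphabet (l↔o, o↔l, c↔x): positions sum to 25. Each letter is replaced by its mirror in the alphabet: a↔z, b↔y, c↔x, and so on (the Atbash cipher).
Undoing it on hgrmt: h↔s, g↔t, r↔i, m↔n, t↔g.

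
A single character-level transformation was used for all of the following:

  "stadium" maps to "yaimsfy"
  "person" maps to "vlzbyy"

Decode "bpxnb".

viper

The shift increases by 1 at each position, starting from +6: 6, 7, 8, ….
Reversing it on bpxnb: b−6=v, p−7=i, x−8=p, n−9=e, b−10=r.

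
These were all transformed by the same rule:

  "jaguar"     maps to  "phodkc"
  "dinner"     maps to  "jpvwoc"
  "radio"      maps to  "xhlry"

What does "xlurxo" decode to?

In jaguar: j→p is +6, a→h is +7, g→o is +8, u→d is +9 — the shift increases by 1 each position. Each letter shifts forward by (position + 6), i.e. 6, 7, 8, … — the shift grows by one for each successive letter.
Decoding xlurxo: x−6=r, l−7=e, u−8=m, r−9=i, x−10=n, o−11=d.

remind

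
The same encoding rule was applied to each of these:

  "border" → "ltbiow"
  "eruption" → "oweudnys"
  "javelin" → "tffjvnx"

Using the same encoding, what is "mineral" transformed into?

wnxjbfv

Shifts by position in border: pos 0: b→l (+10), pos 1: o→t (+5), pos 2: r→b (+10), pos 3: d→i (+5) — repeating every 2. A repeating key of period 2 is used — shifts +10, +5 over and over.
Applying it to mineral: m+10=w, i+5=n, n+10=x, e+5=j, r+10=b, a+5=f, l+10=v.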